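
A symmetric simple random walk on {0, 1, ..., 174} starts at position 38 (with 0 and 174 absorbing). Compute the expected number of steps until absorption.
E[τ | X_0 = 38] = 5168

Let v_k = E[τ | X_0 = k]. Boundary: v_0 = v_174 = 0. Recurrence: v_k = 1 + (v_{k-1} + v_{k+1})/2 for 1 ≤ k ≤ 173. The particular solution to v_k − (v_{k-1} + v_{k+1})/2 = 1 is v_k = −k^2. Adding homogeneous solution A + B k and matching boundaries gives v_k = k (174 − k). Substituting k = 38: v_38 = 38 · 136 = 5168.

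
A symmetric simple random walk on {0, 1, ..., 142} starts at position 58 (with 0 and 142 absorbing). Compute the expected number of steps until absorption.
E[τ | X_0 = 58] = 4872

Let v_k = E[τ | X_0 = k]. Boundary: v_0 = v_142 = 0. Recurrence: v_k = 1 + (v_{k-1} + v_{k+1})/2 for 1 ≤ k ≤ 141. The particular solution to v_k − (v_{k-1} + v_{k+1})/2 = 1 is v_k = −k^2. Adding homogeneous solution A + B k and matching boundaries gives v_k = k (142 − k). Substituting k = 58: v_58 = 58 · 84 = 4872.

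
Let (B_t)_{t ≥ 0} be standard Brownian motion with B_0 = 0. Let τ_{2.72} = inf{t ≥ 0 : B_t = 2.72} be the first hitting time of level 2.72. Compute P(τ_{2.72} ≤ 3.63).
P(τ_{2.72} ≤ 3.63) = 2(1 − Φ(2.72/√3.63)) = 2(1 − Φ(1.4276)) ≈ 0.1534

By the reflection principle for standard BM, P(τ_b ≤ t) = 2 · P(B_t ≥ b). Since B_t ~ N(0, t), P(B_t ≥ 2.72) = 1 − Φ(2.72/√t) = 1 − Φ(2.72/√3.63) = 1 − Φ(1.4276) ≈ 0.07670. Doubling: P(τ_{2.72} ≤ 3.63) ≈ 2 · 0.07670 = 0.15340 ≈ 0.1534.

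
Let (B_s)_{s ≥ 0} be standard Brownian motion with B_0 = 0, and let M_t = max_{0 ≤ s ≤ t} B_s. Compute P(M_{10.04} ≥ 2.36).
P(M_{10.04} ≥ 2.36) = 2·P(B_{10.04} ≥ 2.36) = 2(1 − Φ(2.36/√10.04)) ≈ 0.4564

By the reflection principle for Brownian motion, P(M_t ≥ a) = 2 · P(B_t ≥ a) for a ≥ 0. Since B_t ~ N(0, t), P(B_t ≥ 2.36) = 1 − Φ(2.36/√t) = 1 − Φ(2.36/√10.04) = 1 − Φ(0.7448). So
  P(M_{10.04} ≥ 2.36) = 2(1 − Φ(0.7448)) ≈ 0.4564.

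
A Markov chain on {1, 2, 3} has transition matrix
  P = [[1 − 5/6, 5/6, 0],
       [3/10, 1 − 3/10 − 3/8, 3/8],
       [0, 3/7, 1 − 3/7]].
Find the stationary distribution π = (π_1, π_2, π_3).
π = (24/149, 200/447, 175/447)

This is a birth-death chain on three states, which satisfies detailed balance: π_1 · P_{12} = π_2 · P_{21} and π_2 · P_{23} = π_3 · P_{32}.
From π_1 · 5/6 = π_2 · 3/10: π_2/π_1 = (5/6)/(3/10) = 25/9.
From π_2 · 3/8 = π_3 · 3/7: π_3/π_2 = (3/8)/(3/7) = 7/8.
Take π_1 proportional to 1; then unnormalized π = (1, 25/9, 175/72). Normalize by dividing by the sum 149/24:
  π = (24/149, 200/447, 175/447).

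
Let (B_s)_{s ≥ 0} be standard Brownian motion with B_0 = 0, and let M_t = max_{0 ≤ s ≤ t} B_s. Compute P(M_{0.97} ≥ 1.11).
P(M_{0.97} ≥ 1.11) = 2·P(B_{0.97} ≥ 1.11) = 2(1 − Φ(1.11/√0.97)) ≈ 0.2597

By the reflection principle for Brownian motion, P(M_t ≥ a) = 2 · P(B_t ≥ a) for a ≥ 0. Since B_t ~ N(0, t), P(B_t ≥ 1.11) = 1 − Φ(1.11/√t) = 1 − Φ(1.11/√0.97) = 1 − Φ(1.1270). So
  P(M_{0.97} ≥ 1.11) = 2(1 − Φ(1.1270)) ≈ 0.2597.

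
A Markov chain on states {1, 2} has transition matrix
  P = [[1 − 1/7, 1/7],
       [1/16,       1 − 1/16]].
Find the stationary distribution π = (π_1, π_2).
π_1 = 7/23, π_2 = 16/23

Solve πP = π with π_1 + π_2 = 1. From πP = π: π_1 · (1 − 1/7) + π_2 · 1/16 = π_1 ⇒ π_2 · 1/16 = π_1 · 1/7 ⇒ π_2/π_1 = (1/7)/(1/16) = 16/7. Together with π_1 + π_2 = 1:
  π_1 = (1/16)/(1/7 + 1/16) = (1/16)/(23/112) = 7/23,
  π_2 = (1/7)/(1/7 + 1/16) = (1/7)/(23/112) = 16/23.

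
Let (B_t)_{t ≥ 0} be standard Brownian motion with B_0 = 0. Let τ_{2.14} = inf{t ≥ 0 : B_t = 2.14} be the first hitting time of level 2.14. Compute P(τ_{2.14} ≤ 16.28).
P(τ_{2.14} ≤ 16.28) = 2(1 − Φ(2.14/√16.28)) = 2(1 − Φ(0.5304)) ≈ 0.5958

By the reflection principle for standard BM, P(τ_b ≤ t) = 2 · P(B_t ≥ b). Since B_t ~ N(0, t), P(B_t ≥ 2.14) = 1 − Φ(2.14/√t) = 1 − Φ(2.14/√16.28) = 1 − Φ(0.5304) ≈ 0.29792. Doubling: P(τ_{2.14} ≤ 16.28) ≈ 2 · 0.29792 = 0.59584 ≈ 0.5958.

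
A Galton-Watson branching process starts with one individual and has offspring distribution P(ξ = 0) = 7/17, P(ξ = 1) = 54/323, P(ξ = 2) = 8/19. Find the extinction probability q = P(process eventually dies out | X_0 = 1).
q = 133/136

The pgf is f(s) = 7/17 + 54/323·s + 8/19·s². The extinction probability q is the smallest fixed point of f in [0, 1]. Setting s = f(s):
  8/19·s² + (54/323 − 1)·s + 7/17 = 0
  8/19·s² − (7/17 + 8/19)·s + 7/17 = 0
which factors as (s − 1)·(8/19·s − 7/17) = 0, giving roots s = 1 and s = (7/17)/(8/19) = 133/136.
Mean offspring μ = 54/323 + 2·8/19 = 326/323 > 1 (supercritical), so q < 1. The extinction probability is the smaller root: q = (7/17)/(8/19) = 133/136.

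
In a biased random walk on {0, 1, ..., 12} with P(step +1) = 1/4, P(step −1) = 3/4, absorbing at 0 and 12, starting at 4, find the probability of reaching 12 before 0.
P(hit 12 before 0) = (1 − (3)^4) / (1 − (3)^12) = 1/6643

Let u_k denote P(reach 12 before 0 | start at k). Boundary: u_0 = 0, u_12 = 1. Recurrence: u_k = 1/4·u_{k+1} + 3/4·u_{k-1} for 1 ≤ k ≤ 11. Try u_k = A + B·r^k with r = q/p = (3/4)/(1/4) = 3. Substitution satisfies the recurrence; boundary conditions give:
  u_k = (1 − r^k) / (1 − r^N) = (1 − (3)^4) / (1 − (3)^12) = 1/6643.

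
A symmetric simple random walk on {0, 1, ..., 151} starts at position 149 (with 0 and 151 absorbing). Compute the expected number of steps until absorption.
E[τ | X_0 = 149] = 298

Let v_k = E[τ | X_0 = k]. Boundary: v_0 = v_151 = 0. Recurrence: v_k = 1 + (v_{k-1} + v_{k+1})/2 for 1 ≤ k ≤ 150. The particular solution to v_k − (v_{k-1} + v_{k+1})/2 = 1 is v_k = −k^2. Adding homogeneous solution A + B k and matching boundaries gives v_k = k (151 − k). Substituting k = 149: v_149 = 149 · 2 = 298.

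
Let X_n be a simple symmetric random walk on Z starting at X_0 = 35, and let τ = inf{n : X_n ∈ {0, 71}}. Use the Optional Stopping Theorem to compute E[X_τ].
E[X_τ] = 35

X_n is a martingale and τ is a bounded-mean stopping time (indeed τ is finite a.s. with bounded expectation since the walk is in a bounded region). By the OST, E[X_τ] = E[X_0] = 35. Equivalently: E[X_τ] = 71 · P(hit 71 first) + 0 · P(hit 0 first) = 71 · (35/71) = 35.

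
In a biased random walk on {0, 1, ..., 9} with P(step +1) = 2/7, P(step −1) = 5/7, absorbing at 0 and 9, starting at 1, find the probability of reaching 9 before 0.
P(hit 9 before 0) = (1 − (5/2)^1) / (1 − (5/2)^9) = 256/650871

Let u_k denote P(reach 9 before 0 | start at k). Boundary: u_0 = 0, u_9 = 1. Recurrence: u_k = 2/7·u_{k+1} + 5/7·u_{k-1} for 1 ≤ k ≤ 8. Try u_k = A + B·r^k with r = q/p = (5/7)/(2/7) = 5/2. Substitution satisfies the recurrence; boundary conditions give:
  u_k = (1 − r^k) / (1 − r^N) = (1 − (5/2)^1) / (1 − (5/2)^9) = 256/650871.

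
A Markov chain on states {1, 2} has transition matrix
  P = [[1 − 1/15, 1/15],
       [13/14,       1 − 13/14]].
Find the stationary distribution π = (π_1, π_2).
π_1 = 195/209, π_2 = 14/209

Solve πP = π with π_1 + π_2 = 1. From πP = π: π_1 · (1 − 1/15) + π_2 · 13/14 = π_1 ⇒ π_2 · 13/14 = π_1 · 1/15 ⇒ π_2/π_1 = (1/15)/(13/14) = 14/195. Together with π_1 + π_2 = 1:
  π_1 = (13/14)/(1/15 + 13/14) = (13/14)/(209/210) = 195/209,
  π_2 = (1/15)/(1/15 + 13/14) = (1/15)/(209/210) = 14/209.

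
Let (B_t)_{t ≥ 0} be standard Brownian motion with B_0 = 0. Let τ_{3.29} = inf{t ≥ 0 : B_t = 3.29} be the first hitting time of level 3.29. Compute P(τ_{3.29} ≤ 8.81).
P(τ_{3.29} ≤ 8.81) = 2(1 − Φ(3.29/√8.81)) = 2(1 − Φ(1.1084)) ≈ 0.2677

By the reflection principle for standard BM, P(τ_b ≤ t) = 2 · P(B_t ≥ b). Since B_t ~ N(0, t), P(B_t ≥ 3.29) = 1 − Φ(3.29/√t) = 1 − Φ(3.29/√8.81) = 1 − Φ(1.1084) ≈ 0.13384. Doubling: P(τ_{3.29} ≤ 8.81) ≈ 2 · 0.13384 = 0.26768 ≈ 0.2677.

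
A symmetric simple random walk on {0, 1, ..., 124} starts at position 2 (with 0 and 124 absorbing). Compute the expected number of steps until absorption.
E[τ | X_0 = 2] = 244

Let v_k = E[τ | X_0 = k]. Boundary: v_0 = v_124 = 0. Recurrence: v_k = 1 + (v_{k-1} + v_{k+1})/2 for 1 ≤ k ≤ 123. The particular solution to v_k − (v_{k-1} + v_{k+1})/2 = 1 is v_k = −k^2. Adding homogeneous solution A + B k and matching boundaries gives v_k = k (124 − k). Substituting k = 2: v_2 = 2 · 122 = 244.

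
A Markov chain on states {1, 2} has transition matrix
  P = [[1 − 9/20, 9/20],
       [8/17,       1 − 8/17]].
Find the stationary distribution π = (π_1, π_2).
π_1 = 160/313, π_2 = 153/313

Solve πP = π with π_1 + π_2 = 1. From πP = π: π_1 · (1 − 9/20) + π_2 · 8/17 = π_1 ⇒ π_2 · 8/17 = π_1 · 9/20 ⇒ π_2/π_1 = (9/20)/(8/17) = 153/160. Together with π_1 + π_2 = 1:
  π_1 = (8/17)/(9/20 + 8/17) = (8/17)/(313/340) = 160/313,
  π_2 = (9/20)/(9/20 + 8/17) = (9/20)/(313/340) = 153/313.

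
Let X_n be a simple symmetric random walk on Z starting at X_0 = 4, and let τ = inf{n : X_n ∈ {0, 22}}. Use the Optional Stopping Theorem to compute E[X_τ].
E[X_τ] = 4

X_n is a martingale and τ is a bounded-mean stopping time (indeed τ is finite a.s. with bounded expectation since the walk is in a bounded region). By the OST, E[X_τ] = E[X_0] = 4. Equivalently: E[X_τ] = 22 · P(hit 22 first) + 0 · P(hit 0 first) = 22 · (4/22) = 4.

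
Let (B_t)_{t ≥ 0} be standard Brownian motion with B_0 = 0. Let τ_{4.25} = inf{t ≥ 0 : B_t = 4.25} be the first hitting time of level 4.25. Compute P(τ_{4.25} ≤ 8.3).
P(τ_{4.25} ≤ 8.3) = 2(1 − Φ(4.25/√8.3)) = 2(1 − Φ(1.4752)) ≈ 0.1402

By the reflection principle for standard BM, P(τ_b ≤ t) = 2 · P(B_t ≥ b). Since B_t ~ N(0, t), P(B_t ≥ 4.25) = 1 − Φ(4.25/√t) = 1 − Φ(4.25/√8.3) = 1 − Φ(1.4752) ≈ 0.07008. Doubling: P(τ_{4.25} ≤ 8.3) ≈ 2 · 0.07008 = 0.14016 ≈ 0.1402.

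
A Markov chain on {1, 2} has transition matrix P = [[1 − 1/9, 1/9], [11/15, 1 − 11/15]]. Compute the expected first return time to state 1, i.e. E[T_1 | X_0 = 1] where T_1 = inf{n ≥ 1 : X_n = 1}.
E[T_1 | X_0 = 1] = 1/π_1 = 38/33

For an irreducible recurrent Markov chain with stationary distribution π, E[T_i | X_0 = i] = 1/π_i (Kac's formula). Here π_1 = (11/15)/(1/9 + 11/15) = (11/15)/(38/45) = 33/38, so E[T_1 | X_0 = 1] = 1/π_1 = (1/9 + 11/15)/(11/15) = (38/45)/(11/15) = 38/33.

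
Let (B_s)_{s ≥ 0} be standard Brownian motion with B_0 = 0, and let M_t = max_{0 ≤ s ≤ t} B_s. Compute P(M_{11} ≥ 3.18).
P(M_{11} ≥ 3.18) = 2·P(B_{11} ≥ 3.18) = 2(1 − Φ(3.18/√11)) ≈ 0.3377

By the reflection principle for Brownian motion, P(M_t ≥ a) = 2 · P(B_t ≥ a) for a ≥ 0. Since B_t ~ N(0, t), P(B_t ≥ 3.18) = 1 − Φ(3.18/√t) = 1 − Φ(3.18/√11) = 1 − Φ(0.9588). So
  P(M_{11} ≥ 3.18) = 2(1 − Φ(0.9588)) ≈ 0.3377.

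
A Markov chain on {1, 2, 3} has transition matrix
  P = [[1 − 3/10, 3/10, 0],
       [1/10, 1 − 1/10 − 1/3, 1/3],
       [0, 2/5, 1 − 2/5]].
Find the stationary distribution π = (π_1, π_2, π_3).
π = (2/13, 6/13, 5/13)

This is a birth-death chain on three states, which satisfies detailed balance: π_1 · P_{12} = π_2 · P_{21} and π_2 · P_{23} = π_3 · P_{32}.
From π_1 · 3/10 = π_2 · 1/10: π_2/π_1 = (3/10)/(1/10) = 3.
From π_2 · 1/3 = π_3 · 2/5: π_3/π_2 = (1/3)/(2/5) = 5/6.
Take π_1 proportional to 1; then unnormalized π = (1, 3, 5/2). Normalize by dividing by the sum 13/2:
  π = (2/13, 6/13, 5/13).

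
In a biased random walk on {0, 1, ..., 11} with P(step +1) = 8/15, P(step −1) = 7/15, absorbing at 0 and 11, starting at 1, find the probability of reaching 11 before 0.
P(hit 11 before 0) = (1 − (7/8)^1) / (1 − (7/8)^11) = 1073741824/6612607849

Let u_k denote P(reach 11 before 0 | start at k). Boundary: u_0 = 0, u_11 = 1. Recurrence: u_k = 8/15·u_{k+1} + 7/15·u_{k-1} for 1 ≤ k ≤ 10. Try u_k = A + B·r^k with r = q/p = (7/15)/(8/15) = 7/8. Substitution satisfies the recurrence; boundary conditions give:
  u_k = (1 − r^k) / (1 − r^N) = (1 − (7/8)^1) / (1 − (7/8)^11) = 1073741824/6612607849.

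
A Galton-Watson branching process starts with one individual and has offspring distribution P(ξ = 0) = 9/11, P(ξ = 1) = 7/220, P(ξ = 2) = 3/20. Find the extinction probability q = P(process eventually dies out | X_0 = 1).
q = 1

Mean offspring μ = 0·9/11 + 1·7/220 + 2·3/20 = 73/220 ≤ 1. For μ ≤ 1 with offspring not concentrated at 1, the Galton-Watson process goes extinct almost surely, so q = 1.
(Algebraic check: The pgf is f(s) = 9/11 + 7/220·s + 3/20·s². The extinction probability q is the smallest fixed point of f in [0, 1]. Setting s = f(s):
  3/20·s² + (7/220 − 1)·s + 9/11 = 0
  3/20·s² − (9/11 + 3/20)·s + 9/11 = 0
which factors as (s − 1)·(3/20·s − 9/11) = 0, giving roots s = 1 and s = (9/11)/(3/20) = 60/11. Since 60/11 ≥ 1, the smallest root in [0, 1] is s = 1.)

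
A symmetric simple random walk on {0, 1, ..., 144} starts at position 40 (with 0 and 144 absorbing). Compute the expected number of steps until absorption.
E[τ | X_0 = 40] = 4160

Let v_k = E[τ | X_0 = k]. Boundary: v_0 = v_144 = 0. Recurrence: v_k = 1 + (v_{k-1} + v_{k+1})/2 for 1 ≤ k ≤ 143. The particular solution to v_k − (v_{k-1} + v_{k+1})/2 = 1 is v_k = −k^2. Adding homogeneous solution A + B k and matching boundaries gives v_k = k (144 − k). Substituting k = 40: v_40 = 40 · 104 = 4160.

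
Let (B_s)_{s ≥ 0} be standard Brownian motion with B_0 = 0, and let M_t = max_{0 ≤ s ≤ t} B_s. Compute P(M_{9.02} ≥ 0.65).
P(M_{9.02} ≥ 0.65) = 2·P(B_{9.02} ≥ 0.65) = 2(1 − Φ(0.65/√9.02)) ≈ 0.8287

By the reflection principle for Brownian motion, P(M_t ≥ a) = 2 · P(B_t ≥ a) for a ≥ 0. Since B_t ~ N(0, t), P(B_t ≥ 0.65) = 1 − Φ(0.65/√t) = 1 − Φ(0.65/√9.02) = 1 − Φ(0.2164). So
  P(M_{9.02} ≥ 0.65) = 2(1 − Φ(0.2164)) ≈ 0.8287.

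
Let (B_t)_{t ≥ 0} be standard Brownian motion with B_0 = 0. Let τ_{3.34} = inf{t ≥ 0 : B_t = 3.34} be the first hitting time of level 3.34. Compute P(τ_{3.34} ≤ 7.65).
P(τ_{3.34} ≤ 7.65) = 2(1 − Φ(3.34/√7.65)) = 2(1 − Φ(1.2076)) ≈ 0.2272

By the reflection principle for standard BM, P(τ_b ≤ t) = 2 · P(B_t ≥ b). Since B_t ~ N(0, t), P(B_t ≥ 3.34) = 1 − Φ(3.34/√t) = 1 − Φ(3.34/√7.65) = 1 − Φ(1.2076) ≈ 0.11360. Doubling: P(τ_{3.34} ≤ 7.65) ≈ 2 · 0.11360 = 0.22720 ≈ 0.2272.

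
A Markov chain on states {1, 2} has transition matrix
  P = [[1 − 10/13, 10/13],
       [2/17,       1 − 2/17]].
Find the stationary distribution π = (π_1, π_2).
π_1 = 13/98, π_2 = 85/98

Solve πP = π with π_1 + π_2 = 1. From πP = π: π_1 · (1 − 10/13) + π_2 · 2/17 = π_1 ⇒ π_2 · 2/17 = π_1 · 10/13 ⇒ π_2/π_1 = (10/13)/(2/17) = 85/13. Together with π_1 + π_2 = 1:
  π_1 = (2/17)/(10/13 + 2/17) = (2/17)/(196/221) = 13/98,
  π_2 = (10/13)/(10/13 + 2/17) = (10/13)/(196/221) = 85/98.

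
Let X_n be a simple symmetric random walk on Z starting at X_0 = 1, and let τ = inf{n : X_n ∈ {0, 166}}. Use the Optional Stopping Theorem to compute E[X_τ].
E[X_τ] = 1

X_n is a martingale and τ is a bounded-mean stopping time (indeed τ is finite a.s. with bounded expectation since the walk is in a bounded region). By the OST, E[X_τ] = E[X_0] = 1. Equivalently: E[X_τ] = 166 · P(hit 166 first) + 0 · P(hit 0 first) = 166 · (1/166) = 1.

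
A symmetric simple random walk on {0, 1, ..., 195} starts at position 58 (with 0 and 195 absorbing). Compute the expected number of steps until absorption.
E[τ | X_0 = 58] = 7946

Let v_k = E[τ | X_0 = k]. Boundary: v_0 = v_195 = 0. Recurrence: v_k = 1 + (v_{k-1} + v_{k+1})/2 for 1 ≤ k ≤ 194. The particular solution to v_k − (v_{k-1} + v_{k+1})/2 = 1 is v_k = −k^2. Adding homogeneous solution A + B k and matching boundaries gives v_k = k (195 − k). Substituting k = 58: v_58 = 58 · 137 = 7946.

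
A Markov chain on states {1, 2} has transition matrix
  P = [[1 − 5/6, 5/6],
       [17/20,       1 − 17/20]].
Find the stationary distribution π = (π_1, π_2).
π_1 = 51/101, π_2 = 50/101

Solve πP = π with π_1 + π_2 = 1. From πP = π: π_1 · (1 − 5/6) + π_2 · 17/20 = π_1 ⇒ π_2 · 17/20 = π_1 · 5/6 ⇒ π_2/π_1 = (5/6)/(17/20) = 50/51. Together with π_1 + π_2 = 1:
  π_1 = (17/20)/(5/6 + 17/20) = (17/20)/(101/60) = 51/101,
  π_2 = (5/6)/(5/6 + 17/20) = (5/6)/(101/60) = 50/101.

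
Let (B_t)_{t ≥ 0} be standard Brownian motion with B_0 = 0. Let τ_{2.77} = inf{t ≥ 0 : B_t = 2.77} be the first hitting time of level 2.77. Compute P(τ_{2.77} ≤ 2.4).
P(τ_{2.77} ≤ 2.4) = 2(1 − Φ(2.77/√2.4)) = 2(1 − Φ(1.7880)) ≈ 0.0738

By the reflection principle for standard BM, P(τ_b ≤ t) = 2 · P(B_t ≥ b). Since B_t ~ N(0, t), P(B_t ≥ 2.77) = 1 − Φ(2.77/√t) = 1 − Φ(2.77/√2.4) = 1 − Φ(1.7880) ≈ 0.03689. Doubling: P(τ_{2.77} ≤ 2.4) ≈ 2 · 0.03689 = 0.07378 ≈ 0.0738.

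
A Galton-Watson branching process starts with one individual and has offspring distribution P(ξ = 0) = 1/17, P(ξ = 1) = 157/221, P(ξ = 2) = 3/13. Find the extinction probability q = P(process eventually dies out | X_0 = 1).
q = 13/51

The pgf is f(s) = 1/17 + 157/221·s + 3/13·s². The extinction probability q is the smallest fixed point of f in [0, 1]. Setting s = f(s):
  3/13·s² + (157/221 − 1)·s + 1/17 = 0
  3/13·s² − (1/17 + 3/13)·s + 1/17 = 0
which factors as (s − 1)·(3/13·s − 1/17) = 0, giving roots s = 1 and s = (1/17)/(3/13) = 13/51.
Mean offspring μ = 157/221 + 2·3/13 = 259/221 > 1 (supercritical), so q < 1. The extinction probability is the smaller root: q = (1/17)/(3/13) = 13/51.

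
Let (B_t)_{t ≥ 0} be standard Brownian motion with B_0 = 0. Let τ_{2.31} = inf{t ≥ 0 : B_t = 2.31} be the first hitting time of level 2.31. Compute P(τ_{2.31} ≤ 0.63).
P(τ_{2.31} ≤ 0.63) = 2(1 − Φ(2.31/√0.63)) = 2(1 − Φ(2.9103)) ≈ 0.0036

By the reflection principle for standard BM, P(τ_b ≤ t) = 2 · P(B_t ≥ b). Since B_t ~ N(0, t), P(B_t ≥ 2.31) = 1 − Φ(2.31/√t) = 1 − Φ(2.31/√0.63) = 1 − Φ(2.9103) ≈ 0.00181. Doubling: P(τ_{2.31} ≤ 0.63) ≈ 2 · 0.00181 = 0.00362 ≈ 0.0036.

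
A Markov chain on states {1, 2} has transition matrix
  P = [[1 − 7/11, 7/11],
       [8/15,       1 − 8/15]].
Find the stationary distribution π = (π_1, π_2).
π_1 = 88/193, π_2 = 105/193

Solve πP = π with π_1 + π_2 = 1. From πP = π: π_1 · (1 − 7/11) + π_2 · 8/15 = π_1 ⇒ π_2 · 8/15 = π_1 · 7/11 ⇒ π_2/π_1 = (7/11)/(8/15) = 105/88. Together with π_1 + π_2 = 1:
  π_1 = (8/15)/(7/11 + 8/15) = (8/15)/(193/165) = 88/193,
  π_2 = (7/11)/(7/11 + 8/15) = (7/11)/(193/165) = 105/193.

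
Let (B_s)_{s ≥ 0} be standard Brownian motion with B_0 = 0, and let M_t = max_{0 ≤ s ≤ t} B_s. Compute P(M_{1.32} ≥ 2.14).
P(M_{1.32} ≥ 2.14) = 2·P(B_{1.32} ≥ 2.14) = 2(1 − Φ(2.14/√1.32)) ≈ 0.0625

By the reflection principle for Brownian motion, P(M_t ≥ a) = 2 · P(B_t ≥ a) for a ≥ 0. Since B_t ~ N(0, t), P(B_t ≥ 2.14) = 1 − Φ(2.14/√t) = 1 − Φ(2.14/√1.32) = 1 − Φ(1.8626). So
  P(M_{1.32} ≥ 2.14) = 2(1 − Φ(1.8626)) ≈ 0.0625.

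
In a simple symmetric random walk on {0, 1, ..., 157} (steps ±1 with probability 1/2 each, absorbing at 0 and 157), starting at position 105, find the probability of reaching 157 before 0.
P(hit 157 before 0) = 105/157

Let u_k = P(hit 157 before 0 | start at k). Then u_0 = 0, u_157 = 1, and u_k = u_{k-1}/2 + u_{k+1}/2 for 1 ≤ k ≤ 156. This harmonic recurrence is solved by u_k = k/157, giving u_105 = 105/157.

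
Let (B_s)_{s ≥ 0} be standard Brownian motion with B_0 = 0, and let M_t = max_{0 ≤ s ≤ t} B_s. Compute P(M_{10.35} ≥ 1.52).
P(M_{10.35} ≥ 1.52) = 2·P(B_{10.35} ≥ 1.52) = 2(1 − Φ(1.52/√10.35)) ≈ 0.6366

By the reflection principle for Brownian motion, P(M_t ≥ a) = 2 · P(B_t ≥ a) for a ≥ 0. Since B_t ~ N(0, t), P(B_t ≥ 1.52) = 1 − Φ(1.52/√t) = 1 − Φ(1.52/√10.35) = 1 − Φ(0.4725). So
  P(M_{10.35} ≥ 1.52) = 2(1 − Φ(0.4725)) ≈ 0.6366.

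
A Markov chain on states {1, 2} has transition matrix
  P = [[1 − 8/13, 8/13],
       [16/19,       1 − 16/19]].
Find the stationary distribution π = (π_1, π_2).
π_1 = 26/45, π_2 = 19/45

Solve πP = π with π_1 + π_2 = 1. From πP = π: π_1 · (1 − 8/13) + π_2 · 16/19 = π_1 ⇒ π_2 · 16/19 = π_1 · 8/13 ⇒ π_2/π_1 = (8/13)/(16/19) = 19/26. Together with π_1 + π_2 = 1:
  π_1 = (16/19)/(8/13 + 16/19) = (16/19)/(360/247) = 26/45,
  π_2 = (8/13)/(8/13 + 16/19) = (8/13)/(360/247) = 19/45.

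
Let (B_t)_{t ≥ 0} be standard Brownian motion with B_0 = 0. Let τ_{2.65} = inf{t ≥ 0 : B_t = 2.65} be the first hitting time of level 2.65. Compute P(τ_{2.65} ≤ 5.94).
P(τ_{2.65} ≤ 5.94) = 2(1 − Φ(2.65/√5.94)) = 2(1 − Φ(1.0873)) ≈ 0.2769

By the reflection principle for standard BM, P(τ_b ≤ t) = 2 · P(B_t ≥ b). Since B_t ~ N(0, t), P(B_t ≥ 2.65) = 1 − Φ(2.65/√t) = 1 − Φ(2.65/√5.94) = 1 − Φ(1.0873) ≈ 0.13845. Doubling: P(τ_{2.65} ≤ 5.94) ≈ 2 · 0.13845 = 0.27690 ≈ 0.2769.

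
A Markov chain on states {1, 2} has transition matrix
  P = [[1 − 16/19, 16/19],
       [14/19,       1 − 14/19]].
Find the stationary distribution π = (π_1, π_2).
π_1 = 7/15, π_2 = 8/15

Solve πP = π with π_1 + π_2 = 1. From πP = π: π_1 · (1 − 16/19) + π_2 · 14/19 = π_1 ⇒ π_2 · 14/19 = π_1 · 16/19 ⇒ π_2/π_1 = (16/19)/(14/19) = 8/7. Together with π_1 + π_2 = 1:
  π_1 = (14/19)/(16/19 + 14/19) = (14/19)/(30/19) = 7/15,
  π_2 = (16/19)/(16/19 + 14/19) = (16/19)/(30/19) = 8/15.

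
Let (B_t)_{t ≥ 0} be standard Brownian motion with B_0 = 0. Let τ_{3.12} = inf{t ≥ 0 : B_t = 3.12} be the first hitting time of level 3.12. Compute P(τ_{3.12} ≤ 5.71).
P(τ_{3.12} ≤ 5.71) = 2(1 − Φ(3.12/√5.71)) = 2(1 − Φ(1.3057)) ≈ 0.1917

By the reflection principle for standard BM, P(τ_b ≤ t) = 2 · P(B_t ≥ b). Since B_t ~ N(0, t), P(B_t ≥ 3.12) = 1 − Φ(3.12/√t) = 1 − Φ(3.12/√5.71) = 1 − Φ(1.3057) ≈ 0.09583. Doubling: P(τ_{3.12} ≤ 5.71) ≈ 2 · 0.09583 = 0.19166 ≈ 0.1917.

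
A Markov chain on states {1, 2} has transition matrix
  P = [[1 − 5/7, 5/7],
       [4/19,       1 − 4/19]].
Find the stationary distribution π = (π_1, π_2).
π_1 = 28/123, π_2 = 95/123

Solve πP = π with π_1 + π_2 = 1. From πP = π: π_1 · (1 − 5/7) + π_2 · 4/19 = π_1 ⇒ π_2 · 4/19 = π_1 · 5/7 ⇒ π_2/π_1 = (5/7)/(4/19) = 95/28. Together with π_1 + π_2 = 1:
  π_1 = (4/19)/(5/7 + 4/19) = (4/19)/(123/133) = 28/123,
  π_2 = (5/7)/(5/7 + 4/19) = (5/7)/(123/133) = 95/123.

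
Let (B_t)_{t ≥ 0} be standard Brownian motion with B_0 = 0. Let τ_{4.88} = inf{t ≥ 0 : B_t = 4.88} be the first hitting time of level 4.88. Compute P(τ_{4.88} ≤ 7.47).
P(τ_{4.88} ≤ 7.47) = 2(1 − Φ(4.88/√7.47)) = 2(1 − Φ(1.7855)) ≈ 0.0742

By the reflection principle for standard BM, P(τ_b ≤ t) = 2 · P(B_t ≥ b). Since B_t ~ N(0, t), P(B_t ≥ 4.88) = 1 − Φ(4.88/√t) = 1 − Φ(4.88/√7.47) = 1 − Φ(1.7855) ≈ 0.03709. Doubling: P(τ_{4.88} ≤ 7.47) ≈ 2 · 0.03709 = 0.07418 ≈ 0.0742.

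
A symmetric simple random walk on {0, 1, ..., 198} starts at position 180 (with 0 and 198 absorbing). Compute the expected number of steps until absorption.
E[τ | X_0 = 180] = 3240

Let v_k = E[τ | X_0 = k]. Boundary: v_0 = v_198 = 0. Recurrence: v_k = 1 + (v_{k-1} + v_{k+1})/2 for 1 ≤ k ≤ 197. The particular solution to v_k − (v_{k-1} + v_{k+1})/2 = 1 is v_k = −k^2. Adding homogeneous solution A + B k and matching boundaries gives v_k = k (198 − k). Substituting k = 180: v_180 = 180 · 18 = 3240.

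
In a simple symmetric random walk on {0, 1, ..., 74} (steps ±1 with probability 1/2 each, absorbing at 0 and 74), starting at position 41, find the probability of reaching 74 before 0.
P(hit 74 before 0) = 41/74

Let u_k = P(hit 74 before 0 | start at k). Then u_0 = 0, u_74 = 1, and u_k = u_{k-1}/2 + u_{k+1}/2 for 1 ≤ k ≤ 73. This harmonic recurrence is solved by u_k = k/74, giving u_41 = 41/74.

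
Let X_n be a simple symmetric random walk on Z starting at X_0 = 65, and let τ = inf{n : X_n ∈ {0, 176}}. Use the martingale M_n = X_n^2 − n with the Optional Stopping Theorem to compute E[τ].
E[τ] = 7215

M_n = X_n^2 − n is a martingale (since E[X_{n+1}^2 | F_n] = X_n^2 + 1). By OST (τ has finite mean in a bounded region), E[M_τ] = E[M_0] = X_0^2 − 0 = 65^2 = 4225. Also E[M_τ] = E[X_τ^2] − E[τ]. The walk exits at 0 or 176, with P(hit 176 first) = 65/176, so E[X_τ^2] = 176^2 · 65/176 + 0 = 11440. Thus E[τ] = E[X_τ^2] − E[M_τ] = 11440 − 4225 = 7215 = 65(176 − 65) = 7215.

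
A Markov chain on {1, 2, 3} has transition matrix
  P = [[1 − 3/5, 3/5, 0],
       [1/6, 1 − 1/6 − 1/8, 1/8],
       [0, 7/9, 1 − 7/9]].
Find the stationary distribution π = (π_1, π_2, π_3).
π = (28/145, 504/725, 81/725)

This is a birth-death chain on three states, which satisfies detailed balance: π_1 · P_{12} = π_2 · P_{21} and π_2 · P_{23} = π_3 · P_{32}.
From π_1 · 3/5 = π_2 · 1/6: π_2/π_1 = (3/5)/(1/6) = 18/5.
From π_2 · 1/8 = π_3 · 7/9: π_3/π_2 = (1/8)/(7/9) = 9/56.
Take π_1 proportional to 1; then unnormalized π = (1, 18/5, 81/140). Normalize by dividing by the sum 145/28:
  π = (28/145, 504/725, 81/725).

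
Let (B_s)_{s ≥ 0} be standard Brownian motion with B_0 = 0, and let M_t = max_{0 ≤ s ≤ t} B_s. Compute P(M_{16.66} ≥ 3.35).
P(M_{16.66} ≥ 3.35) = 2·P(B_{16.66} ≥ 3.35) = 2(1 − Φ(3.35/√16.66)) ≈ 0.4118

By the reflection principle for Brownian motion, P(M_t ≥ a) = 2 · P(B_t ≥ a) for a ≥ 0. Since B_t ~ N(0, t), P(B_t ≥ 3.35) = 1 − Φ(3.35/√t) = 1 − Φ(3.35/√16.66) = 1 − Φ(0.8207). So
  P(M_{16.66} ≥ 3.35) = 2(1 − Φ(0.8207)) ≈ 0.4118.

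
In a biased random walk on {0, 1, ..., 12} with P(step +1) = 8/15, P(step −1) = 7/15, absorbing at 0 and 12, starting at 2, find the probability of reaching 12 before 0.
P(hit 12 before 0) = (1 − (7/8)^2) / (1 − (7/8)^12) = 1073741824/3658545969

Let u_k denote P(reach 12 before 0 | start at k). Boundary: u_0 = 0, u_12 = 1. Recurrence: u_k = 8/15·u_{k+1} + 7/15·u_{k-1} for 1 ≤ k ≤ 11. Try u_k = A + B·r^k with r = q/p = (7/15)/(8/15) = 7/8. Substitution satisfies the recurrence; boundary conditions give:
  u_k = (1 − r^k) / (1 − r^N) = (1 − (7/8)^2) / (1 − (7/8)^12) = 1073741824/3658545969.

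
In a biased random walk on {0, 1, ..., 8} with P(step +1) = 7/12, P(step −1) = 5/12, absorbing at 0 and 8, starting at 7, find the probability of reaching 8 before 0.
P(hit 8 before 0) = (1 − (5/7)^7) / (1 − (5/7)^8) = 2608963/2687088

Let u_k denote P(reach 8 before 0 | start at k). Boundary: u_0 = 0, u_8 = 1. Recurrence: u_k = 7/12·u_{k+1} + 5/12·u_{k-1} for 1 ≤ k ≤ 7. Try u_k = A + B·r^k with r = q/p = (5/12)/(7/12) = 5/7. Substitution satisfies the recurrence; boundary conditions give:
  u_k = (1 − r^k) / (1 − r^N) = (1 − (5/7)^7) / (1 − (5/7)^8) = 2608963/2687088.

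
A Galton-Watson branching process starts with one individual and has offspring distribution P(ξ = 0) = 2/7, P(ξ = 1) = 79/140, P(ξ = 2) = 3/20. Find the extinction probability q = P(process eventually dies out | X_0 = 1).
q = 1

Mean offspring μ = 0·2/7 + 1·79/140 + 2·3/20 = 121/140 ≤ 1. For μ ≤ 1 with offspring not concentrated at 1, the Galton-Watson process goes extinct almost surely, so q = 1.
(Algebraic check: The pgf is f(s) = 2/7 + 79/140·s + 3/20·s². The extinction probability q is the smallest fixed point of f in [0, 1]. Setting s = f(s):
  3/20·s² + (79/140 − 1)·s + 2/7 = 0
  3/20·s² − (2/7 + 3/20)·s + 2/7 = 0
which factors as (s − 1)·(3/20·s − 2/7) = 0, giving roots s = 1 and s = (2/7)/(3/20) = 40/21. Since 40/21 ≥ 1, the smallest root in [0, 1] is s = 1.)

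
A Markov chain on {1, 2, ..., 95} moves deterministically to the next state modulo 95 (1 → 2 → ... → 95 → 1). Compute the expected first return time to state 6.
E[T_6 | X_0 = 6] = 95

The chain cycles deterministically, so starting at state 6 it returns in exactly 95 steps. Equivalently, the stationary distribution is uniform π_j = 1/95 for every state j, so by Kac's formula E[T_6] = 1/π_6 = 95.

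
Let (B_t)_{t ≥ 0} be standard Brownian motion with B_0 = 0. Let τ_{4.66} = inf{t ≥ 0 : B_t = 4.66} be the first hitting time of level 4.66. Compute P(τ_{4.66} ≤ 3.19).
P(τ_{4.66} ≤ 3.19) = 2(1 − Φ(4.66/√3.19)) = 2(1 − Φ(2.6091)) ≈ 0.0091

By the reflection principle for standard BM, P(τ_b ≤ t) = 2 · P(B_t ≥ b). Since B_t ~ N(0, t), P(B_t ≥ 4.66) = 1 − Φ(4.66/√t) = 1 − Φ(4.66/√3.19) = 1 − Φ(2.6091) ≈ 0.00454. Doubling: P(τ_{4.66} ≤ 3.19) ≈ 2 · 0.00454 = 0.00908 ≈ 0.0091.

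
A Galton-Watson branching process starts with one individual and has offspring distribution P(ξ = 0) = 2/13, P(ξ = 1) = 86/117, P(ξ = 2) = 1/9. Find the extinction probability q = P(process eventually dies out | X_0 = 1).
q = 1

Mean offspring μ = 0·2/13 + 1·86/117 + 2·1/9 = 112/117 ≤ 1. For μ ≤ 1 with offspring not concentrated at 1, the Galton-Watson process goes extinct almost surely, so q = 1.
(Algebraic check: The pgf is f(s) = 2/13 + 86/117·s + 1/9·s². The extinction probability q is the smallest fixed point of f in [0, 1]. Setting s = f(s):
  1/9·s² + (86/117 − 1)·s + 2/13 = 0
  1/9·s² − (2/13 + 1/9)·s + 2/13 = 0
which factors as (s − 1)·(1/9·s − 2/13) = 0, giving roots s = 1 and s = (2/13)/(1/9) = 18/13. Since 18/13 ≥ 1, the smallest root in [0, 1] is s = 1.)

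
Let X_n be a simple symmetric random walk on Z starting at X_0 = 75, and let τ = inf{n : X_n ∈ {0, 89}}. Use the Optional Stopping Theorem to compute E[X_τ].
E[X_τ] = 75

X_n is a martingale and τ is a bounded-mean stopping time (indeed τ is finite a.s. with bounded expectation since the walk is in a bounded region). By the OST, E[X_τ] = E[X_0] = 75. Equivalently: E[X_τ] = 89 · P(hit 89 first) + 0 · P(hit 0 first) = 89 · (75/89) = 75.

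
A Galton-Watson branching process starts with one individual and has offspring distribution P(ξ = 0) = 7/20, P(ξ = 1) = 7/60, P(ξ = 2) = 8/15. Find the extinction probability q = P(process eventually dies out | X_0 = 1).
q = 21/32

The pgf is f(s) = 7/20 + 7/60·s + 8/15·s². The extinction probability q is the smallest fixed point of f in [0, 1]. Setting s = f(s):
  8/15·s² + (7/60 − 1)·s + 7/20 = 0
  8/15·s² − (7/20 + 8/15)·s + 7/20 = 0
which factors as (s − 1)·(8/15·s − 7/20) = 0, giving roots s = 1 and s = (7/20)/(8/15) = 21/32.
Mean offspring μ = 7/60 + 2·8/15 = 71/60 > 1 (supercritical), so q < 1. The extinction probability is the smaller root: q = (7/20)/(8/15) = 21/32.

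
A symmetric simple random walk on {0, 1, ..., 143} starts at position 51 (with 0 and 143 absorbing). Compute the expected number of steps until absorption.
E[τ | X_0 = 51] = 4692

Let v_k = E[τ | X_0 = k]. Boundary: v_0 = v_143 = 0. Recurrence: v_k = 1 + (v_{k-1} + v_{k+1})/2 for 1 ≤ k ≤ 142. The particular solution to v_k − (v_{k-1} + v_{k+1})/2 = 1 is v_k = −k^2. Adding homogeneous solution A + B k and matching boundaries gives v_k = k (143 − k). Substituting k = 51: v_51 = 51 · 92 = 4692.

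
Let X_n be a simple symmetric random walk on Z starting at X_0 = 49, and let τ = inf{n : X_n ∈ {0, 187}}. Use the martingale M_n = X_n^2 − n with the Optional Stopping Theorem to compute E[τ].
E[τ] = 6762

M_n = X_n^2 − n is a martingale (since E[X_{n+1}^2 | F_n] = X_n^2 + 1). By OST (τ has finite mean in a bounded region), E[M_τ] = E[M_0] = X_0^2 − 0 = 49^2 = 2401. Also E[M_τ] = E[X_τ^2] − E[τ]. The walk exits at 0 or 187, with P(hit 187 first) = 49/187, so E[X_τ^2] = 187^2 · 49/187 + 0 = 9163. Thus E[τ] = E[X_τ^2] − E[M_τ] = 9163 − 2401 = 6762 = 49(187 − 49) = 6762.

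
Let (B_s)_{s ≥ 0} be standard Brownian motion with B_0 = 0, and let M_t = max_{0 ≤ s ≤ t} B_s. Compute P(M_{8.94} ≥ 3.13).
P(M_{8.94} ≥ 3.13) = 2·P(B_{8.94} ≥ 3.13) = 2(1 − Φ(3.13/√8.94)) ≈ 0.2952

By the reflection principle for Brownian motion, P(M_t ≥ a) = 2 · P(B_t ≥ a) for a ≥ 0. Since B_t ~ N(0, t), P(B_t ≥ 3.13) = 1 − Φ(3.13/√t) = 1 − Φ(3.13/√8.94) = 1 − Φ(1.0468). So
  P(M_{8.94} ≥ 3.13) = 2(1 − Φ(1.0468)) ≈ 0.2952.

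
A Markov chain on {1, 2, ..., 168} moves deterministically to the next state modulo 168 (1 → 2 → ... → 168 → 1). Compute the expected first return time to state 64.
E[T_64 | X_0 = 64] = 168

The chain cycles deterministically, so starting at state 64 it returns in exactly 168 steps. Equivalently, the stationary distribution is uniform π_j = 1/168 for every state j, so by Kac's formula E[T_64] = 1/π_64 = 168.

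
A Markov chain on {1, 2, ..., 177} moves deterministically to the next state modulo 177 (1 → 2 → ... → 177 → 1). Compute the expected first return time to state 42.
E[T_42 | X_0 = 42] = 177

The chain cycles deterministically, so starting at state 42 it returns in exactly 177 steps. Equivalently, the stationary distribution is uniform π_j = 1/177 for every state j, so by Kac's formula E[T_42] = 1/π_42 = 177.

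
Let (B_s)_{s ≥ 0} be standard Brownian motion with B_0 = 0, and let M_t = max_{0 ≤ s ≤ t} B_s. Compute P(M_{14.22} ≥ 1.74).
P(M_{14.22} ≥ 1.74) = 2·P(B_{14.22} ≥ 1.74) = 2(1 − Φ(1.74/√14.22)) ≈ 0.6445

By the reflection principle for Brownian motion, P(M_t ≥ a) = 2 · P(B_t ≥ a) for a ≥ 0. Since B_t ~ N(0, t), P(B_t ≥ 1.74) = 1 − Φ(1.74/√t) = 1 − Φ(1.74/√14.22) = 1 − Φ(0.4614). So
  P(M_{14.22} ≥ 1.74) = 2(1 − Φ(0.4614)) ≈ 0.6445.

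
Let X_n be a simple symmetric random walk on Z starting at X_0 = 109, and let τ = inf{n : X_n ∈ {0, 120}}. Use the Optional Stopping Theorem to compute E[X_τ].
E[X_τ] = 109

X_n is a martingale and τ is a bounded-mean stopping time (indeed τ is finite a.s. with bounded expectation since the walk is in a bounded region). By the OST, E[X_τ] = E[X_0] = 109. Equivalently: E[X_τ] = 120 · P(hit 120 first) + 0 · P(hit 0 first) = 120 · (109/120) = 109.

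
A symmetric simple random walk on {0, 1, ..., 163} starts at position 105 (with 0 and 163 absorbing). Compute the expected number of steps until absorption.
E[τ | X_0 = 105] = 6090

Let v_k = E[τ | X_0 = k]. Boundary: v_0 = v_163 = 0. Recurrence: v_k = 1 + (v_{k-1} + v_{k+1})/2 for 1 ≤ k ≤ 162. The particular solution to v_k − (v_{k-1} + v_{k+1})/2 = 1 is v_k = −k^2. Adding homogeneous solution A + B k and matching boundaries gives v_k = k (163 − k). Substituting k = 105: v_105 = 105 · 58 = 6090.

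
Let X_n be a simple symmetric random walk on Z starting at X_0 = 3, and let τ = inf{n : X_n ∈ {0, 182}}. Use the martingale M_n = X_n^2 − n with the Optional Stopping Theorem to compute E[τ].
E[τ] = 537

M_n = X_n^2 − n is a martingale (since E[X_{n+1}^2 | F_n] = X_n^2 + 1). By OST (τ has finite mean in a bounded region), E[M_τ] = E[M_0] = X_0^2 − 0 = 3^2 = 9. Also E[M_τ] = E[X_τ^2] − E[τ]. The walk exits at 0 or 182, with P(hit 182 first) = 3/182, so E[X_τ^2] = 182^2 · 3/182 + 0 = 546. Thus E[τ] = E[X_τ^2] − E[M_τ] = 546 − 9 = 537 = 3(182 − 3) = 537.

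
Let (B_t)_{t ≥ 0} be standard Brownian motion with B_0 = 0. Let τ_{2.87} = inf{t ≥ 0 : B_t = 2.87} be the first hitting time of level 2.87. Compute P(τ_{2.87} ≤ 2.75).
P(τ_{2.87} ≤ 2.75) = 2(1 − Φ(2.87/√2.75)) = 2(1 − Φ(1.7307)) ≈ 0.0835

By the reflection principle for standard BM, P(τ_b ≤ t) = 2 · P(B_t ≥ b). Since B_t ~ N(0, t), P(B_t ≥ 2.87) = 1 − Φ(2.87/√t) = 1 − Φ(2.87/√2.75) = 1 − Φ(1.7307) ≈ 0.04175. Doubling: P(τ_{2.87} ≤ 2.75) ≈ 2 · 0.04175 = 0.08350 ≈ 0.0835.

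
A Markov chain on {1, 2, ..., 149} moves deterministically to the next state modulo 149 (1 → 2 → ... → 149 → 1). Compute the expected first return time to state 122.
E[T_122 | X_0 = 122] = 149

The chain cycles deterministically, so starting at state 122 it returns in exactly 149 steps. Equivalently, the stationary distribution is uniform π_j = 1/149 for every state j, so by Kac's formula E[T_122] = 1/π_122 = 149.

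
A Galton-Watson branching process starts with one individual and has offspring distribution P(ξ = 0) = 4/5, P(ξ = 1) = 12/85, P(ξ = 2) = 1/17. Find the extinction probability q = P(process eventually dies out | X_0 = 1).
q = 1

Mean offspring μ = 0·4/5 + 1·12/85 + 2·1/17 = 22/85 ≤ 1. For μ ≤ 1 with offspring not concentrated at 1, the Galton-Watson process goes extinct almost surely, so q = 1.
(Algebraic check: The pgf is f(s) = 4/5 + 12/85·s + 1/17·s². The extinction probability q is the smallest fixed point of f in [0, 1]. Setting s = f(s):
  1/17·s² + (12/85 − 1)·s + 4/5 = 0
  1/17·s² − (4/5 + 1/17)·s + 4/5 = 0
which factors as (s − 1)·(1/17·s − 4/5) = 0, giving roots s = 1 and s = (4/5)/(1/17) = 68/5. Since 68/5 ≥ 1, the smallest root in [0, 1] is s = 1.)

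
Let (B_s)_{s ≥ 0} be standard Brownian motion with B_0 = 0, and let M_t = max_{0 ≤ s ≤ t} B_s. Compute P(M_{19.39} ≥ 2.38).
P(M_{19.39} ≥ 2.38) = 2·P(B_{19.39} ≥ 2.38) = 2(1 − Φ(2.38/√19.39)) ≈ 0.5889

By the reflection principle for Brownian motion, P(M_t ≥ a) = 2 · P(B_t ≥ a) for a ≥ 0. Since B_t ~ N(0, t), P(B_t ≥ 2.38) = 1 − Φ(2.38/√t) = 1 − Φ(2.38/√19.39) = 1 − Φ(0.5405). So
  P(M_{19.39} ≥ 2.38) = 2(1 − Φ(0.5405)) ≈ 0.5889.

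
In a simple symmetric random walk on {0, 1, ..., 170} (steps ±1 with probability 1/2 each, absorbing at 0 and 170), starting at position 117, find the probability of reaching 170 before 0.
P(hit 170 before 0) = 117/170

Let u_k = P(hit 170 before 0 | start at k). Then u_0 = 0, u_170 = 1, and u_k = u_{k-1}/2 + u_{k+1}/2 for 1 ≤ k ≤ 169. This harmonic recurrence is solved by u_k = k/170, giving u_117 = 117/170.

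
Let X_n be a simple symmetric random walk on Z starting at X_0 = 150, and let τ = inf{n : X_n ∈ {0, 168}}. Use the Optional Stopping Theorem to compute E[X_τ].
E[X_τ] = 150

X_n is a martingale and τ is a bounded-mean stopping time (indeed τ is finite a.s. with bounded expectation since the walk is in a bounded region). By the OST, E[X_τ] = E[X_0] = 150. Equivalently: E[X_τ] = 168 · P(hit 168 first) + 0 · P(hit 0 first) = 168 · (150/168) = 150.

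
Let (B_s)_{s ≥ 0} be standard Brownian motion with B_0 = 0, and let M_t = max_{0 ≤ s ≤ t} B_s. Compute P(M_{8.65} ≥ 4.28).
P(M_{8.65} ≥ 4.28) = 2·P(B_{8.65} ≥ 4.28) = 2(1 − Φ(4.28/√8.65)) ≈ 0.1456

By the reflection principle for Brownian motion, P(M_t ≥ a) = 2 · P(B_t ≥ a) for a ≥ 0. Since B_t ~ N(0, t), P(B_t ≥ 4.28) = 1 − Φ(4.28/√t) = 1 − Φ(4.28/√8.65) = 1 − Φ(1.4552). So
  P(M_{8.65} ≥ 4.28) = 2(1 − Φ(1.4552)) ≈ 0.1456.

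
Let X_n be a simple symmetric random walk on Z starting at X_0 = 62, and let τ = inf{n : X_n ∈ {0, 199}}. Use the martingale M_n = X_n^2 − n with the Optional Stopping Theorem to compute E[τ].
E[τ] = 8494

M_n = X_n^2 − n is a martingale (since E[X_{n+1}^2 | F_n] = X_n^2 + 1). By OST (τ has finite mean in a bounded region), E[M_τ] = E[M_0] = X_0^2 − 0 = 62^2 = 3844. Also E[M_τ] = E[X_τ^2] − E[τ]. The walk exits at 0 or 199, with P(hit 199 first) = 62/199, so E[X_τ^2] = 199^2 · 62/199 + 0 = 12338. Thus E[τ] = E[X_τ^2] − E[M_τ] = 12338 − 3844 = 8494 = 62(199 − 62) = 8494.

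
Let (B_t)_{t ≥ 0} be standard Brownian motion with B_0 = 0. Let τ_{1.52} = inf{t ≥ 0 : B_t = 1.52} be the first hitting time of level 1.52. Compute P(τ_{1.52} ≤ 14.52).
P(τ_{1.52} ≤ 14.52) = 2(1 − Φ(1.52/√14.52)) = 2(1 − Φ(0.3989)) ≈ 0.6900

By the reflection principle for standard BM, P(τ_b ≤ t) = 2 · P(B_t ≥ b). Since B_t ~ N(0, t), P(B_t ≥ 1.52) = 1 − Φ(1.52/√t) = 1 − Φ(1.52/√14.52) = 1 − Φ(0.3989) ≈ 0.34498. Doubling: P(τ_{1.52} ≤ 14.52) ≈ 2 · 0.34498 = 0.68996 ≈ 0.6900.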